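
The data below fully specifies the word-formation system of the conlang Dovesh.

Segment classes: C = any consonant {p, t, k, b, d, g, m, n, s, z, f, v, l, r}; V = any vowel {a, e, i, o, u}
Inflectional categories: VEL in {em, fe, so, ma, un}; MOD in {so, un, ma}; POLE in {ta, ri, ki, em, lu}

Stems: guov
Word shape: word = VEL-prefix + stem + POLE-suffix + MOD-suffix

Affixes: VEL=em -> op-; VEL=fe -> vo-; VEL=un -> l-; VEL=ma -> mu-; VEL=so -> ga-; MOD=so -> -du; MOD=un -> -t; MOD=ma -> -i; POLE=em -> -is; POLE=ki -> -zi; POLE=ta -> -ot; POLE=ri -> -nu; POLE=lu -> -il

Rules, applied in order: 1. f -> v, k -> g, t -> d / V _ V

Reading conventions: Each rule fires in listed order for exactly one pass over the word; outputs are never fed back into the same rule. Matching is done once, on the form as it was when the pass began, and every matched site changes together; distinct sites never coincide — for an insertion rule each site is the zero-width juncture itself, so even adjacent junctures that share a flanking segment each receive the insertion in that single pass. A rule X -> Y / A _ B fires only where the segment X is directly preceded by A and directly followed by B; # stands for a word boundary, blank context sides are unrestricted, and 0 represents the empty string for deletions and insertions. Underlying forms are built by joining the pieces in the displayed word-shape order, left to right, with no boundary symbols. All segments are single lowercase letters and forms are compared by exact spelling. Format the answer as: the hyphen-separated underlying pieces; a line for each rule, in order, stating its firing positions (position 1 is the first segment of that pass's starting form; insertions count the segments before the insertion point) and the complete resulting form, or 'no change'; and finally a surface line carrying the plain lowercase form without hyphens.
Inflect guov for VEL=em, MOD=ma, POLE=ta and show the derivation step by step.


underlying: op-guov-ot-i
1. f -> v, k -> g, t -> d / V _ V: fires at position(s) 8: opguovodi
surface: opguovodi


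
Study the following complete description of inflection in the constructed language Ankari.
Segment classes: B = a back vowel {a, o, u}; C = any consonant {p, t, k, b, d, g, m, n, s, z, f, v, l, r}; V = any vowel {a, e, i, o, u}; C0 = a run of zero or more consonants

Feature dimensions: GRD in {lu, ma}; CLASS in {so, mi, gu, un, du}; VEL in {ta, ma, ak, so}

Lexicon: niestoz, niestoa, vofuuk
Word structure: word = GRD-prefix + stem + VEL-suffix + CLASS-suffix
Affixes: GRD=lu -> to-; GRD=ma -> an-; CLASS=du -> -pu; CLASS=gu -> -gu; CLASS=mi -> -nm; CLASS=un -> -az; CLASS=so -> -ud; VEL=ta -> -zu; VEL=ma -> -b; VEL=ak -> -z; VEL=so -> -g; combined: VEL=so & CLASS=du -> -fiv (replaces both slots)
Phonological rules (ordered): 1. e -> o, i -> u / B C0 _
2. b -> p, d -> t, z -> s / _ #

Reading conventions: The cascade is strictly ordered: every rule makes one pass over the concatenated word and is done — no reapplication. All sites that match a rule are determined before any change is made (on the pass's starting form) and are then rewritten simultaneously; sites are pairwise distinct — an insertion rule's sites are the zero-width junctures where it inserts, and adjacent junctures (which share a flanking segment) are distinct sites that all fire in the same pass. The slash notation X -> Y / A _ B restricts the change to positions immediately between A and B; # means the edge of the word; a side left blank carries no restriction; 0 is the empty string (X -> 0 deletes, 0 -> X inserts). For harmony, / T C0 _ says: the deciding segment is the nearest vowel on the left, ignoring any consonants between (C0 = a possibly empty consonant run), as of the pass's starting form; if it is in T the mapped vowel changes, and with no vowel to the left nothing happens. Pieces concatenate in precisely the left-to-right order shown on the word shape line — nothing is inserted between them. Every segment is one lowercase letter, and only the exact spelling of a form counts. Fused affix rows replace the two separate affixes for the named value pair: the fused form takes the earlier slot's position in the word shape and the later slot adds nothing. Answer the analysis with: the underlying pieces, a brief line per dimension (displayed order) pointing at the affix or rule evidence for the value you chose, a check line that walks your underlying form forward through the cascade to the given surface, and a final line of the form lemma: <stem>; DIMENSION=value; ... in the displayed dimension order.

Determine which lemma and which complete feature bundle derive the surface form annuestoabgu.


underlying: an-niestoa-b-gu
GRD=ma - signalled by the affix an-
CLASS=gu - signalled by the affix -gu
VEL=ma - signalled by the affix -b
check: anniestoabgu -> annuestoabgu -> annuestoabgu
lemma: niestoa; GRD=ma; CLASS=gu; VEL=ma


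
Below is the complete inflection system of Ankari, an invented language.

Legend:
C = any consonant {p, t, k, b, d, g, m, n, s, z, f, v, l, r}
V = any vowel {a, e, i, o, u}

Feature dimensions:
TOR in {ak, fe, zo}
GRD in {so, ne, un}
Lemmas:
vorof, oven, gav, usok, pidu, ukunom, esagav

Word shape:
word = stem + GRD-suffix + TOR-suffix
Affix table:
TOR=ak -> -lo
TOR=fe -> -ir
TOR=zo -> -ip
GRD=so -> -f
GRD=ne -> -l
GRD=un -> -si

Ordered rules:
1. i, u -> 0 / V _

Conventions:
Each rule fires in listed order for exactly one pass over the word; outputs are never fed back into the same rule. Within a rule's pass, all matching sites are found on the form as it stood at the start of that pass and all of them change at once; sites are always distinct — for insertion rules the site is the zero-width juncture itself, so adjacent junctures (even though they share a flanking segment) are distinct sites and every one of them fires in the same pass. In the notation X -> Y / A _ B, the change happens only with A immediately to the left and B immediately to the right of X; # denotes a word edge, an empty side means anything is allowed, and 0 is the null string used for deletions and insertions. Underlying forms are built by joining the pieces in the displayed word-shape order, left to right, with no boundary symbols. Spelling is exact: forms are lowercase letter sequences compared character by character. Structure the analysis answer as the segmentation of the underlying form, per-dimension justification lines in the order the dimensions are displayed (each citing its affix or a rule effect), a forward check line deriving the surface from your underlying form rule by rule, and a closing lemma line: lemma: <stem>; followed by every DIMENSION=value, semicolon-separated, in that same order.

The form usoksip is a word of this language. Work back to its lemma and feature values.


underlying: usok-si-ip
TOR=zo - signalled by the affix -ip
GRD=un - signalled by the affix -si
check: usoksiip -> usoksip
lemma: usok; TOR=zo; GRD=un


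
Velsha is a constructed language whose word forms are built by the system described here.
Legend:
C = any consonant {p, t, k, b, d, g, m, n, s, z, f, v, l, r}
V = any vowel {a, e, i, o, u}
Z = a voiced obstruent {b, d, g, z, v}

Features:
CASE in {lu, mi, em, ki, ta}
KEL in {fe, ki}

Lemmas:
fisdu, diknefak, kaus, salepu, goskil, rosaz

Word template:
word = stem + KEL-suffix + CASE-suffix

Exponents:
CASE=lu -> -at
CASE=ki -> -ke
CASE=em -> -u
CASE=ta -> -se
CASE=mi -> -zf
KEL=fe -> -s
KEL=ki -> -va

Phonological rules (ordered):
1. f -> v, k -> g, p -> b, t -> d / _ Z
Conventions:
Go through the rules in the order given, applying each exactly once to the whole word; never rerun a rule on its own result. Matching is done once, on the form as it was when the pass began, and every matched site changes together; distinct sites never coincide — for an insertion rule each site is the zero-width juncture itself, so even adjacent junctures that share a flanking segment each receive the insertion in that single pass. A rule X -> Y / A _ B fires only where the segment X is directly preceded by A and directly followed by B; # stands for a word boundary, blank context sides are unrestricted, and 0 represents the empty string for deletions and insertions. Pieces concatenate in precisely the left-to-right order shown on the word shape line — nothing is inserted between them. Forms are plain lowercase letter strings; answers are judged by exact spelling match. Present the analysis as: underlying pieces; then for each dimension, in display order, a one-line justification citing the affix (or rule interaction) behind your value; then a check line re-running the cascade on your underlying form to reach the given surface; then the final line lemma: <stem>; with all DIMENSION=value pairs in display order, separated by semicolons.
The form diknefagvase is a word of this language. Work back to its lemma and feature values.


underlying: diknefak-va-se
CASE=ta - signalled by the affix -se
KEL=ki - signalled by the affix -va
check: diknefakvase -> diknefagvase
lemma: diknefak; CASE=ta; KEL=ki


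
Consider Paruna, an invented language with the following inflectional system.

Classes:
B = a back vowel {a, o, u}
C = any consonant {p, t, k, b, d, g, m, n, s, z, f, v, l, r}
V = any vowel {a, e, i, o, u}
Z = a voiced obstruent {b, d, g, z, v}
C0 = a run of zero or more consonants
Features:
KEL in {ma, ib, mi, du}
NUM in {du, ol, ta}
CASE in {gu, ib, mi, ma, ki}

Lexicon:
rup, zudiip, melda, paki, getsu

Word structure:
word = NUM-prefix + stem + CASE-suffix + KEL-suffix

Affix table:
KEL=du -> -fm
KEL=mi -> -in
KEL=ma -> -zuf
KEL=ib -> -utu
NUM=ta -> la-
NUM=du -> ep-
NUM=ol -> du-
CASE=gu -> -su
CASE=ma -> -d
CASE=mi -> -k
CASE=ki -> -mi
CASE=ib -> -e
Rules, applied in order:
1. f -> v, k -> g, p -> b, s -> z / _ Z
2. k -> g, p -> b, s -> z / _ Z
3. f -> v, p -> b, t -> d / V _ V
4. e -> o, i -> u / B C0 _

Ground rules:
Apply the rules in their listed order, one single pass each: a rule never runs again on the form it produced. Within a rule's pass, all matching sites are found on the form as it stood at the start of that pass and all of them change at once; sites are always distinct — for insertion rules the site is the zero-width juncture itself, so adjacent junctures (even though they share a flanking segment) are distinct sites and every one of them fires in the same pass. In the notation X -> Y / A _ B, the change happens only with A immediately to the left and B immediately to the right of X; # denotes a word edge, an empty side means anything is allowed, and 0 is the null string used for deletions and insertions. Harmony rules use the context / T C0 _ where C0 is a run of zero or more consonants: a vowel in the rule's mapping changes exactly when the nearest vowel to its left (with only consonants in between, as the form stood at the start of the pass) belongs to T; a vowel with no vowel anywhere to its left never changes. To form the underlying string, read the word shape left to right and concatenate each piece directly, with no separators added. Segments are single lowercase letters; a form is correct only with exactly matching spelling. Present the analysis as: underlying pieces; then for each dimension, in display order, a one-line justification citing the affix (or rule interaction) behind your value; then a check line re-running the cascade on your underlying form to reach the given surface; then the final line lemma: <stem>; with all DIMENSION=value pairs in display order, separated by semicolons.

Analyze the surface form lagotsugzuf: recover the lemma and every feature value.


underlying: la-getsu-k-zuf
KEL=ma - signalled by the affix -zuf
NUM=ta - signalled by the affix la-
CASE=mi - signalled by the affix -k
check: lagetsukzuf -> lagetsugzuf -> lagetsugzuf -> lagetsugzuf -> lagotsugzuf
lemma: getsu; KEL=ma; NUM=ta; CASE=mi


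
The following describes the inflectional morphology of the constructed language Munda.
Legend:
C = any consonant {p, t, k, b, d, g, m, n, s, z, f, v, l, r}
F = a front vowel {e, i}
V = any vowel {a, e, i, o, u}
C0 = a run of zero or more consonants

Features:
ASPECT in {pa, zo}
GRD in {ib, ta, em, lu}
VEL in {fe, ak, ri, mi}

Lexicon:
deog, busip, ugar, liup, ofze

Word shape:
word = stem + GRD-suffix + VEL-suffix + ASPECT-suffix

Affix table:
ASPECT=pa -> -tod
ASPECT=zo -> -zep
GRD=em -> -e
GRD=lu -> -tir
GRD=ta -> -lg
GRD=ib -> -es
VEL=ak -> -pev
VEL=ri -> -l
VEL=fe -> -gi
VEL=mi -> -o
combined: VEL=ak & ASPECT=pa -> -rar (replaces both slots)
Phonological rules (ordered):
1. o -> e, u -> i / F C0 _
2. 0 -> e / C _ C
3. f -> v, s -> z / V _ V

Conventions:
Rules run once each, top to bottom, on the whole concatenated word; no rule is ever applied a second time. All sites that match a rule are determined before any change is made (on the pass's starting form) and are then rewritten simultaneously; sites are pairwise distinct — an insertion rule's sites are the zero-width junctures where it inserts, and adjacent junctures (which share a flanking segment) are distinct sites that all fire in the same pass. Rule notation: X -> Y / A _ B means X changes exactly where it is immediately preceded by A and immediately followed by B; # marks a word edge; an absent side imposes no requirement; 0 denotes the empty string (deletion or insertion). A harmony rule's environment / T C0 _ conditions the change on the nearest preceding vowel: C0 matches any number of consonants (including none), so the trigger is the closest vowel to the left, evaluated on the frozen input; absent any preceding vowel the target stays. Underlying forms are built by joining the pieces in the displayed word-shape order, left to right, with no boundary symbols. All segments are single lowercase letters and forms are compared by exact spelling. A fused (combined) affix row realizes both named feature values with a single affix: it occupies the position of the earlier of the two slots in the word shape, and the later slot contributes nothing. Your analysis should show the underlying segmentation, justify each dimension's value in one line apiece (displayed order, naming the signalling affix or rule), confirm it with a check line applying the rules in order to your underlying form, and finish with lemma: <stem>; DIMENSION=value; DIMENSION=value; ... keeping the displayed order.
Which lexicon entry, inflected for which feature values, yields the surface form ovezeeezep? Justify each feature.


underlying: ofze-e-o-zep
ASPECT=zo - signalled by the affix -zep
GRD=em - signalled by the affix -e
VEL=mi - signalled by the affix -o
check: ofzeeozep -> ofzeeezep -> ofezeeezep -> ovezeeezep
lemma: ofze; ASPECT=zo; GRD=em; VEL=mi


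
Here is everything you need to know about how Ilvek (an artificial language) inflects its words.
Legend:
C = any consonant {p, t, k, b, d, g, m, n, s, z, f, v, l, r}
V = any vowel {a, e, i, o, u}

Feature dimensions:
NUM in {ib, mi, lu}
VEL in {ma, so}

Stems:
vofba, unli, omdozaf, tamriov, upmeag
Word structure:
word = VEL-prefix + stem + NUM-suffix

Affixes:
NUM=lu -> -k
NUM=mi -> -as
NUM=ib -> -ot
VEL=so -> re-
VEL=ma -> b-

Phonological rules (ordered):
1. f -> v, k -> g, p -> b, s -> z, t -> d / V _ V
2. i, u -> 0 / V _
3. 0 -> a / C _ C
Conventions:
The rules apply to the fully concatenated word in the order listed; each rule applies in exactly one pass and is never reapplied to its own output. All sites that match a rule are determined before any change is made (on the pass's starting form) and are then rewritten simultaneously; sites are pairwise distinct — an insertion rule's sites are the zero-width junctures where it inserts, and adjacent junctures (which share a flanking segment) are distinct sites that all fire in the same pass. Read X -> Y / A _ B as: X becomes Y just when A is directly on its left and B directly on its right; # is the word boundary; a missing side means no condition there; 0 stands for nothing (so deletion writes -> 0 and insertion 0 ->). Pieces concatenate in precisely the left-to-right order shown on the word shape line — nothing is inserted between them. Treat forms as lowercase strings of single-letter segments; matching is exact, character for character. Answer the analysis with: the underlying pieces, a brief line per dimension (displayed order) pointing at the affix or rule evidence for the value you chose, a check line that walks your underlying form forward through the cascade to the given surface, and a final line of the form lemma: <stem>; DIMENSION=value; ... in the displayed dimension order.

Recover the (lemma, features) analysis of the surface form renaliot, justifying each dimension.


underlying: re-unli-ot
NUM=ib - signalled by the affix -ot
VEL=so - signalled by the affix re-
check: reunliot -> reunliot -> renliot -> renaliot
lemma: unli; NUM=ib; VEL=so


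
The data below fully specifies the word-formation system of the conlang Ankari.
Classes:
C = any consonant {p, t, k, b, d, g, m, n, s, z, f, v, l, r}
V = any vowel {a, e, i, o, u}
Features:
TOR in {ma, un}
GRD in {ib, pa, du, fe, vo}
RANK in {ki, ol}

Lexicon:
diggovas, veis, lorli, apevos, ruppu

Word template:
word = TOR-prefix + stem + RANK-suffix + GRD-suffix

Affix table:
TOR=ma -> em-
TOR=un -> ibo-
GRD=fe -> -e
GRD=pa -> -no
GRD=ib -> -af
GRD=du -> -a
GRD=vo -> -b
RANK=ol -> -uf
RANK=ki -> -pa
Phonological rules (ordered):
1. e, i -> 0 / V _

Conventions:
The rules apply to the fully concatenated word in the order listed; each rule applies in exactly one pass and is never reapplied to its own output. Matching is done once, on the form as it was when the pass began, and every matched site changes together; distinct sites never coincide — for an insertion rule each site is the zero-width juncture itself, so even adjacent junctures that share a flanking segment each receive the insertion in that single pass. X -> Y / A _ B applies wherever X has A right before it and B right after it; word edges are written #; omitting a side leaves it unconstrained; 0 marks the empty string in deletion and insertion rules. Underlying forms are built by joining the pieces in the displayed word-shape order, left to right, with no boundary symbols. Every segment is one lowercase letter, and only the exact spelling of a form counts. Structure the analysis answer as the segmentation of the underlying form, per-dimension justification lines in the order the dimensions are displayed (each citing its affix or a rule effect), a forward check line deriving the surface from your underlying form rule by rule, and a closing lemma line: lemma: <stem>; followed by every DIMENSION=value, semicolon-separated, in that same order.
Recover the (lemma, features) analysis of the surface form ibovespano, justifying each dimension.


underlying: ibo-veis-pa-no
TOR=un - signalled by the affix ibo-
GRD=pa - signalled by the affix -no
RANK=ki - signalled by the affix -pa
check: iboveispano -> ibovespano
lemma: veis; TOR=un; GRD=pa; RANK=ki


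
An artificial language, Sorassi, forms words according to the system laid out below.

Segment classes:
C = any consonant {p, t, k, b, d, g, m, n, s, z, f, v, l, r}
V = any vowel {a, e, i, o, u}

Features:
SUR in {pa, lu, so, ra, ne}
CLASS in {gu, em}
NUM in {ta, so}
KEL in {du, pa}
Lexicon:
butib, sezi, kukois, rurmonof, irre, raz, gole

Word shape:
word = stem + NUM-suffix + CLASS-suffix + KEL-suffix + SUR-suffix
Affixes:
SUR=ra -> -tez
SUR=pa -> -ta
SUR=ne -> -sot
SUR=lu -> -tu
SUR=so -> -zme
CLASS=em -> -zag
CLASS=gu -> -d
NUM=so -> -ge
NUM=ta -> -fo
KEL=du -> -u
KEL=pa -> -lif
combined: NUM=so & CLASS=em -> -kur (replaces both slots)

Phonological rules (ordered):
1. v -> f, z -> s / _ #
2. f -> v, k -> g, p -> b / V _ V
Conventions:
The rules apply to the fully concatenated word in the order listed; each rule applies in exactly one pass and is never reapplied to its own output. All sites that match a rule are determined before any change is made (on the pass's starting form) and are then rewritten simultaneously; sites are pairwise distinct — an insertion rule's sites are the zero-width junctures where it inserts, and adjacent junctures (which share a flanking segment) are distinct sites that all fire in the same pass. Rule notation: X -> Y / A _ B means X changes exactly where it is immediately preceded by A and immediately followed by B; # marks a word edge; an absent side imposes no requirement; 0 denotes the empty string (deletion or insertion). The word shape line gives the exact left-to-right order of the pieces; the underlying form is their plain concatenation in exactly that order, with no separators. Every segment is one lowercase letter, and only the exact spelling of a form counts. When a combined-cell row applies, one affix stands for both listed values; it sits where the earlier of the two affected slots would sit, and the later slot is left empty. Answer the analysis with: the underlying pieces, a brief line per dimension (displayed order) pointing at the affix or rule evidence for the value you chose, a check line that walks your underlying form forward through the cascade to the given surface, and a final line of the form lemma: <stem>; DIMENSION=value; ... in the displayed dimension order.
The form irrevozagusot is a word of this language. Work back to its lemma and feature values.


underlying: irre-fo-zag-u-sot
SUR=ne - signalled by the affix -sot
CLASS=em - signalled by the affix -zag
NUM=ta - signalled by the affix -fo
KEL=du - signalled by the affix -u
check: irrefozagusot -> irrefozagusot -> irrevozagusot
lemma: irre; SUR=ne; CLASS=em; NUM=ta; KEL=du


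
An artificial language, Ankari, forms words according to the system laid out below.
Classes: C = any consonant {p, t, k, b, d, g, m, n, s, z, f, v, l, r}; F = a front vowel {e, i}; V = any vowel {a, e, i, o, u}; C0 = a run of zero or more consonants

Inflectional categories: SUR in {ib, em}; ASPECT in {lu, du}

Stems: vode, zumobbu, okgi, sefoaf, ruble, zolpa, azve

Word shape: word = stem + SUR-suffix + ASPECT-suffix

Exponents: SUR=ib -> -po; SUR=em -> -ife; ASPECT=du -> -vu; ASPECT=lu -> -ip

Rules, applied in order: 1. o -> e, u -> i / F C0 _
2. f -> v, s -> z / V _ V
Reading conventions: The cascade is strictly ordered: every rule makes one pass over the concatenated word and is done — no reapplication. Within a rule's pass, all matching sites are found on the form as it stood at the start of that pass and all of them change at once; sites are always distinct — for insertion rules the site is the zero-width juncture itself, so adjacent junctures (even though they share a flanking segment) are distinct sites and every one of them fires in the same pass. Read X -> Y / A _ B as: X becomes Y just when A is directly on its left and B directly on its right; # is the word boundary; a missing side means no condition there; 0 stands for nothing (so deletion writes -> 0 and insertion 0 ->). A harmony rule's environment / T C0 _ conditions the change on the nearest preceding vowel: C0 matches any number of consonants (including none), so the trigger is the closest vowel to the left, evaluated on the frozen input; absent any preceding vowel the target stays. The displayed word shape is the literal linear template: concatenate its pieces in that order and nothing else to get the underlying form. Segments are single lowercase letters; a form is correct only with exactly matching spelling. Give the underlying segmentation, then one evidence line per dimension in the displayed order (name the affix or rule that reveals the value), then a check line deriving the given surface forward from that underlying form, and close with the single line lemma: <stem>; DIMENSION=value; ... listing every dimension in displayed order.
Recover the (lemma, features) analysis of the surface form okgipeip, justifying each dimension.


underlying: okgi-po-ip
SUR=ib - signalled by the affix -po
ASPECT=lu - signalled by the affix -ip
check: okgipoip -> okgipeip -> okgipeip
lemma: okgi; SUR=ib; ASPECT=lu


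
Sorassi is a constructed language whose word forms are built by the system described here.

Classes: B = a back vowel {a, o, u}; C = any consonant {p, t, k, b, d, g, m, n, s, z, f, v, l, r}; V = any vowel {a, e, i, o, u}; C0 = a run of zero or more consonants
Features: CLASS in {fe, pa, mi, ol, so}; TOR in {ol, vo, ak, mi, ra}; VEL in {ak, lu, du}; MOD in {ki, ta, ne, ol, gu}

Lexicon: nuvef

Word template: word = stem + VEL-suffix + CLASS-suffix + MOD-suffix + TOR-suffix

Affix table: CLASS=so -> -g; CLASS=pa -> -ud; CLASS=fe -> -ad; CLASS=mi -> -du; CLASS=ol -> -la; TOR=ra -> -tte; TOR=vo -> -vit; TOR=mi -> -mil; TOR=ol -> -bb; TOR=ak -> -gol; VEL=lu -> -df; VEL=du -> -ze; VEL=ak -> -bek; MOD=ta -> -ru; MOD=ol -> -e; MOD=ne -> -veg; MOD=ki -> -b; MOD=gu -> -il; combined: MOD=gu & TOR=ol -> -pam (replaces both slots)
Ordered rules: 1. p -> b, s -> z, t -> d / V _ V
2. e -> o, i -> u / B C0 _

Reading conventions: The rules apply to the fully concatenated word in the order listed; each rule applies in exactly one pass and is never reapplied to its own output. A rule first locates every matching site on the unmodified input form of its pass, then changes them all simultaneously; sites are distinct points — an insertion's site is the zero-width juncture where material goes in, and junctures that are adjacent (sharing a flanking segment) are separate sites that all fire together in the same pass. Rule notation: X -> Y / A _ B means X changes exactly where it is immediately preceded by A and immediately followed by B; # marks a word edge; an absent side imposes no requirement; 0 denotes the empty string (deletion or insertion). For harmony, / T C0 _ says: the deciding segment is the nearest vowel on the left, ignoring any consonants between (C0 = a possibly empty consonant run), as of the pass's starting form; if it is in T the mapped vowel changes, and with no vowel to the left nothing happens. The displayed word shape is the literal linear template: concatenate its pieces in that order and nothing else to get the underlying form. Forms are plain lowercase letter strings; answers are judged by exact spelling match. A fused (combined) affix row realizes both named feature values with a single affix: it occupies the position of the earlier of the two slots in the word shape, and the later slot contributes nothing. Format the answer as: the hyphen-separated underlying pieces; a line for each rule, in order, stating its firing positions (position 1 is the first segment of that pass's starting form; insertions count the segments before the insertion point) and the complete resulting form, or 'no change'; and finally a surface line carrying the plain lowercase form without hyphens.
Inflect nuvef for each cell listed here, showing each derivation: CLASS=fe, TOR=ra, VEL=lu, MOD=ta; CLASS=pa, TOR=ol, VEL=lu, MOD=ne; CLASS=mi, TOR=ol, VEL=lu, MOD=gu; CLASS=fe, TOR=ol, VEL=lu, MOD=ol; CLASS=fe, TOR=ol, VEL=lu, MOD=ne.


cell CLASS=fe, TOR=ra, VEL=lu, MOD=ta:
underlying: nuvef-df-ad-ru-tte
1. p -> b, s -> z, t -> d / V _ V: no change
2. e -> o, i -> u / B C0 _: fires at position(s) 4, 14: nuvofdfadrutto
surface: nuvofdfadrutto

cell CLASS=pa, TOR=ol, VEL=lu, MOD=ne:
underlying: nuvef-df-ud-veg-bb
1. p -> b, s -> z, t -> d / V _ V: no change
2. e -> o, i -> u / B C0 _: fires at position(s) 4, 11: nuvofdfudvogbb
surface: nuvofdfudvogbb

cell CLASS=mi, TOR=ol, VEL=lu, MOD=gu:
underlying: nuvef-df-du-pam
1. p -> b, s -> z, t -> d / V _ V: fires at position(s) 10: nuvefdfdubam
2. e -> o, i -> u / B C0 _: fires at position(s) 4: nuvofdfdubam
surface: nuvofdfdubam

cell CLASS=fe, TOR=ol, VEL=lu, MOD=ol:
underlying: nuvef-df-ad-e-bb
1. p -> b, s -> z, t -> d / V _ V: no change
2. e -> o, i -> u / B C0 _: fires at position(s) 4, 10: nuvofdfadobb
surface: nuvofdfadobb

cell CLASS=fe, TOR=ol, VEL=lu, MOD=ne:
underlying: nuvef-df-ad-veg-bb
1. p -> b, s -> z, t -> d / V _ V: no change
2. e -> o, i -> u / B C0 _: fires at position(s) 4, 11: nuvofdfadvogbb
surface: nuvofdfadvogbb


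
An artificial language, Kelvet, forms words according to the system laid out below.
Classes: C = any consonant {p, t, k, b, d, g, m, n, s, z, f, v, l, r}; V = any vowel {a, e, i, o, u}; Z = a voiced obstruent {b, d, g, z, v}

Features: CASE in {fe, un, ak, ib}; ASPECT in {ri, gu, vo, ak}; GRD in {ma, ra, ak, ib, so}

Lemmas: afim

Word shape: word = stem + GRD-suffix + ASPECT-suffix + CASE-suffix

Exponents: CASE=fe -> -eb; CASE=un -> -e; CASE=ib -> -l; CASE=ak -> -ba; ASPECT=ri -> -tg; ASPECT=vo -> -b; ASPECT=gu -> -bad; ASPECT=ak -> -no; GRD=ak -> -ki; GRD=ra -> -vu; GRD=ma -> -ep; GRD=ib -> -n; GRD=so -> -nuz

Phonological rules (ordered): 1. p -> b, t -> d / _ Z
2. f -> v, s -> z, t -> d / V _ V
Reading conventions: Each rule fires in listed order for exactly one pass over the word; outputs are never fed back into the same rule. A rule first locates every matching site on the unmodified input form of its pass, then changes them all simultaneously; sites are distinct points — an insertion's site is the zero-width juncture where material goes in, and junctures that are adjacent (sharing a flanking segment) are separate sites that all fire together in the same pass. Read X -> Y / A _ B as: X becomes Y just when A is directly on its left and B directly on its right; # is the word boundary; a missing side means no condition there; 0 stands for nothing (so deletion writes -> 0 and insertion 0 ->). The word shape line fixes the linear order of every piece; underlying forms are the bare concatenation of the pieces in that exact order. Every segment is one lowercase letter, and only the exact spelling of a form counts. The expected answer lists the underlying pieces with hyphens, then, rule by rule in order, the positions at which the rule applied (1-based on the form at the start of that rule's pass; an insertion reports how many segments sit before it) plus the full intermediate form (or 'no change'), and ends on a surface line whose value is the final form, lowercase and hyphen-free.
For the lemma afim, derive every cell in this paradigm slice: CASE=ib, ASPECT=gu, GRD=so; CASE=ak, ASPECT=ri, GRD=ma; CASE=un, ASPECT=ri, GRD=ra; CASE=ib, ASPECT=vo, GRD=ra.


cell CASE=ib, ASPECT=gu, GRD=so:
underlying: afim-nuz-bad-l
1. p -> b, t -> d / _ Z: no change
2. f -> v, s -> z, t -> d / V _ V: fires at position(s) 2: avimnuzbadl
surface: avimnuzbadl

cell CASE=ak, ASPECT=ri, GRD=ma:
underlying: afim-ep-tg-ba
1. p -> b, t -> d / _ Z: fires at position(s) 7: afimepdgba
2. f -> v, s -> z, t -> d / V _ V: fires at position(s) 2: avimepdgba
surface: avimepdgba

cell CASE=un, ASPECT=ri, GRD=ra:
underlying: afim-vu-tg-e
1. p -> b, t -> d / _ Z: fires at position(s) 7: afimvudge
2. f -> v, s -> z, t -> d / V _ V: fires at position(s) 2: avimvudge
surface: avimvudge

cell CASE=ib, ASPECT=vo, GRD=ra:
underlying: afim-vu-b-l
1. p -> b, t -> d / _ Z: no change
2. f -> v, s -> z, t -> d / V _ V: fires at position(s) 2: avimvubl
surface: avimvubl


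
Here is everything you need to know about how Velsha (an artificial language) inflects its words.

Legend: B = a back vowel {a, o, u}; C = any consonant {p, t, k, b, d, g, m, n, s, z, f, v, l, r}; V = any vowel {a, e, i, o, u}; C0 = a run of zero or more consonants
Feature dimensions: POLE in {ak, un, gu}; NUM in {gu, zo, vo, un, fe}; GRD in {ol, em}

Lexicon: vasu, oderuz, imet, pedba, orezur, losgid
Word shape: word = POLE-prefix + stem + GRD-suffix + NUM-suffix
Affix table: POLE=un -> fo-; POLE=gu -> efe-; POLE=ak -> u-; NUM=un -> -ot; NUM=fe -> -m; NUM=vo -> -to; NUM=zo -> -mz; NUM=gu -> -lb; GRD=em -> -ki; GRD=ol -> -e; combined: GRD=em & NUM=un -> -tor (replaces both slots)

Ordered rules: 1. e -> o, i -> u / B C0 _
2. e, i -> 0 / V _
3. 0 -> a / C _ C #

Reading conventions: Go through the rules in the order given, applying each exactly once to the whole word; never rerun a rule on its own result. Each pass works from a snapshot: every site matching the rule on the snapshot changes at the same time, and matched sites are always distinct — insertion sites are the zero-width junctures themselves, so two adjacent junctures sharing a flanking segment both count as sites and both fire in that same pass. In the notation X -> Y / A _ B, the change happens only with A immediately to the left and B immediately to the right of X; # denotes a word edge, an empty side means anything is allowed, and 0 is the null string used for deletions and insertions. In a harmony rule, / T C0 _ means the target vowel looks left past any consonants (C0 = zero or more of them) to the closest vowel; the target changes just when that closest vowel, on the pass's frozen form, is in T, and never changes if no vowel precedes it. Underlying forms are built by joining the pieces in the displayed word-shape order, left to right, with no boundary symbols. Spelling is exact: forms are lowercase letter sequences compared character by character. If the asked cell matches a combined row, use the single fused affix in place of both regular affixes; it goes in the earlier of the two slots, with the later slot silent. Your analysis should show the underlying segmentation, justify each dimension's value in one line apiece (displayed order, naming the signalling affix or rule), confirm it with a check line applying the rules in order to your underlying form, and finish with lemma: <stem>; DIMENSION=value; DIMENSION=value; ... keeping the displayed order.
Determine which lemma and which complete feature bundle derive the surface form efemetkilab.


underlying: efe-imet-ki-lb
POLE=gu - signalled by the affix efe-
NUM=gu - signalled by the affix -lb
GRD=em - signalled by the affix -ki
check: efeimetkilb -> efeimetkilb -> efemetkilb -> efemetkilab
lemma: imet; POLE=gu; NUM=gu; GRD=em


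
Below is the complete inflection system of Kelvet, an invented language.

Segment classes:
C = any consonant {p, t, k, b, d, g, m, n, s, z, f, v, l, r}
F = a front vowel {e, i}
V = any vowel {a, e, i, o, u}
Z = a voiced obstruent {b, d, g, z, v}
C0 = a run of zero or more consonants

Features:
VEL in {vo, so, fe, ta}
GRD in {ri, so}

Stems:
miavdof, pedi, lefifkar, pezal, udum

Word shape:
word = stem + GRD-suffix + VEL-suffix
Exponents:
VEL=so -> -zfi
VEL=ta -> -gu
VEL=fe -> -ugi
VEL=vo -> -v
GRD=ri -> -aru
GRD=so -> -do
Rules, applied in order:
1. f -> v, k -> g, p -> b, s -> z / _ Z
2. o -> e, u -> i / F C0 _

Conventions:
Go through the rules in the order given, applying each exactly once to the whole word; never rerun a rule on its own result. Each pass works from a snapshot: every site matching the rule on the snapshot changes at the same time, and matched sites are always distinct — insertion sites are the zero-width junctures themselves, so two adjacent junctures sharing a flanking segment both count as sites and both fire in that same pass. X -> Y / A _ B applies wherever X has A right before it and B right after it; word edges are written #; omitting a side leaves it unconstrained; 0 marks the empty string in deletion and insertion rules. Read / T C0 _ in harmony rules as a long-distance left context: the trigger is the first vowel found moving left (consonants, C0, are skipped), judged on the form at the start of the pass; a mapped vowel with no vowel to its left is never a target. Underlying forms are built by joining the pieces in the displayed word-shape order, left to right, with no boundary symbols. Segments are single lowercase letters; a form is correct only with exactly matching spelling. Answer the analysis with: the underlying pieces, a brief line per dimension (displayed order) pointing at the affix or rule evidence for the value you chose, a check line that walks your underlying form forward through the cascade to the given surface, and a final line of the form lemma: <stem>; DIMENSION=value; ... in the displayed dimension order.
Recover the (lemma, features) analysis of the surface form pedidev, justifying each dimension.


underlying: pedi-do-v
VEL=vo - signalled by the affix -v
GRD=so - signalled by the affix -do
check: pedidov -> pedidov -> pedidev
lemma: pedi; VEL=vo; GRD=so


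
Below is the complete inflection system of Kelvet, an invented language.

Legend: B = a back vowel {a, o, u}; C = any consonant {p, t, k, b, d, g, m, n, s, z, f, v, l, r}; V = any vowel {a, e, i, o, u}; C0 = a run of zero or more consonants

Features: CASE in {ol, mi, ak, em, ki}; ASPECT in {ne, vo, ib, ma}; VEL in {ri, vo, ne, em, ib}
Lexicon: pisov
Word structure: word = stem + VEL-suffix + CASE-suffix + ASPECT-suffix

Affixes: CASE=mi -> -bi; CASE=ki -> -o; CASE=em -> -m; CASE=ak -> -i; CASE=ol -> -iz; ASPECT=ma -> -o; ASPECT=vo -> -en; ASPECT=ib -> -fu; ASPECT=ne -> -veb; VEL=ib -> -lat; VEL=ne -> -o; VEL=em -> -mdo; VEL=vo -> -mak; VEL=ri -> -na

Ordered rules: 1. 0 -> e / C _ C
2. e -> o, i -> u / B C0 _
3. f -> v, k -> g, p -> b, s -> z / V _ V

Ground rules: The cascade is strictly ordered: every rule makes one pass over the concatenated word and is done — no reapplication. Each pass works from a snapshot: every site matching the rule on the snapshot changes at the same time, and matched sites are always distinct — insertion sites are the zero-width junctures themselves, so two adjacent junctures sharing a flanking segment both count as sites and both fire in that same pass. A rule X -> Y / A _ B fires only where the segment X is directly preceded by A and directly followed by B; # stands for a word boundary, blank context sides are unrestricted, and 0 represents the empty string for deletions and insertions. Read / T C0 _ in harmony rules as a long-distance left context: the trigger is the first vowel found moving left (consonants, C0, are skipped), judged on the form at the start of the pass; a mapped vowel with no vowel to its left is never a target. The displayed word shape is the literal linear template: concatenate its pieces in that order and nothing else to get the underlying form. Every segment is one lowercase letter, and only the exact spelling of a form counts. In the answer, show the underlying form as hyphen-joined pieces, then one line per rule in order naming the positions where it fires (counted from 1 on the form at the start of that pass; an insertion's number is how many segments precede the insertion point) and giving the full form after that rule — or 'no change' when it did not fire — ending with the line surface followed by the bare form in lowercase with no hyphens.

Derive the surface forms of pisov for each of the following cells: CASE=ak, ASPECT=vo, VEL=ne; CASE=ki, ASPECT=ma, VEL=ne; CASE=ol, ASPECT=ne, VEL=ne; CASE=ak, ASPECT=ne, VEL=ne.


cell CASE=ak, ASPECT=vo, VEL=ne:
underlying: pisov-o-i-en
1. 0 -> e / C _ C: no change
2. e -> o, i -> u / B C0 _: fires at position(s) 7: pisovouen
3. f -> v, k -> g, p -> b, s -> z / V _ V: fires at position(s) 3: pizovouen
surface: pizovouen

cell CASE=ki, ASPECT=ma, VEL=ne:
underlying: pisov-o-o-o
1. 0 -> e / C _ C: no change
2. e -> o, i -> u / B C0 _: no change
3. f -> v, k -> g, p -> b, s -> z / V _ V: fires at position(s) 3: pizovooo
surface: pizovooo

cell CASE=ol, ASPECT=ne, VEL=ne:
underlying: pisov-o-iz-veb
1. 0 -> e / C _ C: inserts after position(s) 8: pisovoizeveb
2. e -> o, i -> u / B C0 _: fires at position(s) 7: pisovouzeveb
3. f -> v, k -> g, p -> b, s -> z / V _ V: fires at position(s) 3: pizovouzeveb
surface: pizovouzeveb

cell CASE=ak, ASPECT=ne, VEL=ne:
underlying: pisov-o-i-veb
1. 0 -> e / C _ C: no change
2. e -> o, i -> u / B C0 _: fires at position(s) 7: pisovouveb
3. f -> v, k -> g, p -> b, s -> z / V _ V: fires at position(s) 3: pizovouveb
surface: pizovouveb


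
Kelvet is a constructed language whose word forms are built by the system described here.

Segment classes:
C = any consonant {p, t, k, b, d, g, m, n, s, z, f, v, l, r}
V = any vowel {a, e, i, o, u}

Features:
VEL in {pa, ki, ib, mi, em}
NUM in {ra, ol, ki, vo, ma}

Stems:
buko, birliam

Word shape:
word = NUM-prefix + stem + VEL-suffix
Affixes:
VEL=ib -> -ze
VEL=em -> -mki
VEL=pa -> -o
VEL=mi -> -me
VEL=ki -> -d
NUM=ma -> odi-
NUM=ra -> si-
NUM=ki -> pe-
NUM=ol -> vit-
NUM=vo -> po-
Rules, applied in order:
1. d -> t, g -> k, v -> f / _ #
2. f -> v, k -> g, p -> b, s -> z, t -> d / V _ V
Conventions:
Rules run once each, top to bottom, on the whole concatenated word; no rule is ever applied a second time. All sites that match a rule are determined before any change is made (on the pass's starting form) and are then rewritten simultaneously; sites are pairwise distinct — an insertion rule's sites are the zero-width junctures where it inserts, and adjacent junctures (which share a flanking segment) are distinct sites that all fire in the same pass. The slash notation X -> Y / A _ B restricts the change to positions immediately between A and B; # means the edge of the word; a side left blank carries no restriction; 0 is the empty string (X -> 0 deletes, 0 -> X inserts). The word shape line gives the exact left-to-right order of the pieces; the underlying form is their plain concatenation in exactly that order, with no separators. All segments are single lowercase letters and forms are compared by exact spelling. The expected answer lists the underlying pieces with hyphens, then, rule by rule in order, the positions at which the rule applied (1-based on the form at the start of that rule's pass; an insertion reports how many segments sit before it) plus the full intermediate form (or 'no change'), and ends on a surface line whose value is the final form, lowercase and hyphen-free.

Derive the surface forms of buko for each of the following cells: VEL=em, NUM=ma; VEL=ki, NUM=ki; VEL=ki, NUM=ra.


cell VEL=em, NUM=ma:
underlying: odi-buko-mki
1. d -> t, g -> k, v -> f / _ #: no change
2. f -> v, k -> g, p -> b, s -> z, t -> d / V _ V: fires at position(s) 6: odibugomki
surface: odibugomki

cell VEL=ki, NUM=ki:
underlying: pe-buko-d
1. d -> t, g -> k, v -> f / _ #: fires at position(s) 7: pebukot
2. f -> v, k -> g, p -> b, s -> z, t -> d / V _ V: fires at position(s) 5: pebugot
surface: pebugot

cell VEL=ki, NUM=ra:
underlying: si-buko-d
1. d -> t, g -> k, v -> f / _ #: fires at position(s) 7: sibukot
2. f -> v, k -> g, p -> b, s -> z, t -> d / V _ V: fires at position(s) 5: sibugot
surface: sibugot
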